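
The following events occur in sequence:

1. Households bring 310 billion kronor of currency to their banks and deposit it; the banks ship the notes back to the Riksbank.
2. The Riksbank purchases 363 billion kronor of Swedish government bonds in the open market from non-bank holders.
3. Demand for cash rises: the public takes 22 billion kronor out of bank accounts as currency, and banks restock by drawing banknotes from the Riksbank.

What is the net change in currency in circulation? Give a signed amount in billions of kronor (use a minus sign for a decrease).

Riksbank balance sheet:
  Assets:      Securities +363B
  Liabilities: Bank reserves +651B, Currency in circulation −288B
Commercial banking system:
  Assets:      Reserves at CB +651B
  Liabilities: Checkable deposits +651B
So the change in currency in circulation is -288 billion.

-288 billion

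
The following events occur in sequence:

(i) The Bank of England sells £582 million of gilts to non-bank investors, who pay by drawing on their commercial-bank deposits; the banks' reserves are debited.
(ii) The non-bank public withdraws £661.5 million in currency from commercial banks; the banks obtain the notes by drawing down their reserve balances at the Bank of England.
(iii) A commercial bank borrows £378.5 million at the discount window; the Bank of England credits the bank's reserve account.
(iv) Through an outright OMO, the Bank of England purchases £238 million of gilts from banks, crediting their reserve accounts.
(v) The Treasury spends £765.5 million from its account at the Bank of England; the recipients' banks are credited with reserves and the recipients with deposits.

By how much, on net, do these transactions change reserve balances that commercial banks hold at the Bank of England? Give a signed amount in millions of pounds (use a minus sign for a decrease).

+£138.5 million

Asset sale (to non-banks) £582 million: the non-bank buyers' banks settle from reserves → −£582M.
Currency withdrawal £661.5 million: banks swap reserves for currency → −£661.5M.
Discount-window loan £378.5 million: the loan is credited to the bank's reserve account → +£378.5M.
OMO purchase (from banks) £238 million: the Bank of England pays by crediting reserve accounts → +£238M.
Government spending £765.5 million: government payments flow into bank reserve accounts → +£765.5M.
Net: −582 − 661.5 + 378.5 + 238 + 765.5 = +£138.5 million.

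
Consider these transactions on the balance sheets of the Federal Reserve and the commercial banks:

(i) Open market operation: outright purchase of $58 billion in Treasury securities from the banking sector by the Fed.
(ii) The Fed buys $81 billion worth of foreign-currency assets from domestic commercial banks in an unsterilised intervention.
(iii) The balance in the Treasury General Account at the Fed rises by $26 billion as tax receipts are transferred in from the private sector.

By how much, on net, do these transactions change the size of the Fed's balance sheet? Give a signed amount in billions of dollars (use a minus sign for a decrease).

OMO purchase (from banks) $58 billion: a Fed asset is acquired → +$58B.
FX purchase $81 billion: a Fed asset is acquired → +$81B.
Government account inflow $26 billion: only the composition of liabilities changes → 0.
Net: 58 + 81 + 0 = +$139 billion.

+$139 billion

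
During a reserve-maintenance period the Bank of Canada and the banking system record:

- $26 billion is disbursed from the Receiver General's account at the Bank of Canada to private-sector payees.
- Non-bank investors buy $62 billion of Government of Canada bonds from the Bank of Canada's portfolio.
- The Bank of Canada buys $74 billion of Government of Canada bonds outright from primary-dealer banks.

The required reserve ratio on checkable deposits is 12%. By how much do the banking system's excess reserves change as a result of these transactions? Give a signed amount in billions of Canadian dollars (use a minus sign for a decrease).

+$42.32 billion

Government spending $26 billion: reserves +$26B, deposits +$26B.
Asset sale (to non-banks) $62 billion: reserves −$62B, deposits −$62B.
OMO purchase (from banks) $74 billion: reserves +$74B, deposits 0.
Totals: Δreserves = +$38B, Δdeposits = −$36B.
Δrequired reserves = 12% × −$36B = −$4.32B.
Δexcess reserves = Δreserves − Δrequired = +$38B − (−$4.32B) = +$42.32 billion.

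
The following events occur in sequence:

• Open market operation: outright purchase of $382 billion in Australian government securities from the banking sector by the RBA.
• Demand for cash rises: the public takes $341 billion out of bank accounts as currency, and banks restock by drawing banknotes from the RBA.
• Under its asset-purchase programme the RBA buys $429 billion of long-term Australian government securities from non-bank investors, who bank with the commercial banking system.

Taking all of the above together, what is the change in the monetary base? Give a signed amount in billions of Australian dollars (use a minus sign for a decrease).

+$811 billion

RBA balance sheet:
  Assets:      Securities +$811B
  Liabilities: Bank reserves +$470B, Currency in circulation +$341B
Monetary base = currency + reserves: +$341B + (+$470B) = +$811 billion.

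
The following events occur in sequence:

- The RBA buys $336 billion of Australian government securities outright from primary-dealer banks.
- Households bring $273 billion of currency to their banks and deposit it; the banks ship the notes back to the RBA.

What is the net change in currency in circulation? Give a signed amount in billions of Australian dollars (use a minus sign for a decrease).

-$273 billion

RBA balance sheet:
  Assets:      Securities +$336B
  Liabilities: Bank reserves +$609B, Currency in circulation −$273B
So the change in currency in circulation is -$273 billion.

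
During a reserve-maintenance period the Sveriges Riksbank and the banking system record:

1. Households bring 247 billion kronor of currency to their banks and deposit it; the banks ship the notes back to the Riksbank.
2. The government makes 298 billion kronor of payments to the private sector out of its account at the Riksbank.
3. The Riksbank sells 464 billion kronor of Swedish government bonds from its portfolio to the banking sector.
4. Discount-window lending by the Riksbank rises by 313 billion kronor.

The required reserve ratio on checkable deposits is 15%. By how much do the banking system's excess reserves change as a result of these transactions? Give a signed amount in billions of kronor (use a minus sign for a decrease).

+312.25 billion

Currency deposit 247 billion kronor: reserves +247B, deposits +247B.
Government spending 298 billion kronor: reserves +298B, deposits +298B.
OMO sale (to banks) 464 billion kronor: reserves −464B, deposits 0.
Discount-window loan 313 billion kronor: reserves +313B, deposits 0.
Totals: Δreserves = +394B, Δdeposits = +545B.
Δrequired reserves = 15% × +545B = +81.75B.
Δexcess reserves = Δreserves − Δrequired = +394B − (+81.75B) = +312.25 billion.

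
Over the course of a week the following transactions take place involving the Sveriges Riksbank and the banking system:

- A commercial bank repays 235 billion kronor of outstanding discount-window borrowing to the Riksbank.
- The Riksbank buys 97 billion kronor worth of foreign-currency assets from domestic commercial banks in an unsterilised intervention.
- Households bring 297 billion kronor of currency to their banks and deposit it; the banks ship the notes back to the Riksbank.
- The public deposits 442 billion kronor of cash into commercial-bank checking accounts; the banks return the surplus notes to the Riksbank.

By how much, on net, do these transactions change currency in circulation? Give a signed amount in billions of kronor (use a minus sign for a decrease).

-739 billion

Discount-window repayment 235 billion kronor: no currency enters or leaves circulation → 0.
FX purchase 97 billion kronor: no currency enters or leaves circulation → 0.
Currency deposit 297 billion kronor: notes return to the central bank → −297B.
Currency deposit 442 billion kronor: notes return to the central bank → −442B.
Net: 0 + 0 − 297 − 442 = -739 billion.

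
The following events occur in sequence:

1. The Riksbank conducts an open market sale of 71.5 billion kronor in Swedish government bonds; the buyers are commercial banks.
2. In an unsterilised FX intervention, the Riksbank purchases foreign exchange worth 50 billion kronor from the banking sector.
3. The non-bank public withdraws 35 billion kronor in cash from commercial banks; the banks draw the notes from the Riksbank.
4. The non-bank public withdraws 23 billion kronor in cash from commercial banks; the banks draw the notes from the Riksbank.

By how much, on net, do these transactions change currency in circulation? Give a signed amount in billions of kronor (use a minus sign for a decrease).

OMO sale (to banks) 71.5 billion kronor: no currency enters or leaves circulation → 0.
FX purchase 50 billion kronor: no currency enters or leaves circulation → 0.
Currency withdrawal 35 billion kronor: notes leave the central bank → +35B.
Currency withdrawal 23 billion kronor: notes leave the central bank → +23B.
Net: 0 + 0 + 35 + 23 = +58 billion.

+58 billion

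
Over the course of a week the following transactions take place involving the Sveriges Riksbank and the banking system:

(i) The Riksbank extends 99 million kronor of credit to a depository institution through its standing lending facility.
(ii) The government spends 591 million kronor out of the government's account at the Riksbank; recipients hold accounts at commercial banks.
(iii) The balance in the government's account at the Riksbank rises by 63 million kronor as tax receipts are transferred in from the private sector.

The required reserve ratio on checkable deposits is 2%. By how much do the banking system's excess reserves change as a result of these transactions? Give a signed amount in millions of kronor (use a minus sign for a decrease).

Discount-window loan 99 million kronor: reserves +99M, deposits 0.
Government spending 591 million kronor: reserves +591M, deposits +591M.
Government account inflow 63 million kronor: reserves −63M, deposits −63M.
Totals: Δreserves = +627M, Δdeposits = +528M.
Δrequired reserves = 2% × +528M = +10.56M.
Δexcess reserves = Δreserves − Δrequired = +627M − (+10.56M) = +616.44 million.

+616.44 million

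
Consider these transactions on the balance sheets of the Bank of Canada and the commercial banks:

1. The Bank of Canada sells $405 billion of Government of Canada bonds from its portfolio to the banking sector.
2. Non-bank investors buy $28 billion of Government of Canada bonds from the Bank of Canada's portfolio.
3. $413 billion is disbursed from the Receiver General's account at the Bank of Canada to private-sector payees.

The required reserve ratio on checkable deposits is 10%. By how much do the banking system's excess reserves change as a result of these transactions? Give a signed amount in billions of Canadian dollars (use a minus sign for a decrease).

OMO sale (to banks) $405 billion: reserves −$405B, deposits 0.
Asset sale (to non-banks) $28 billion: reserves −$28B, deposits −$28B.
Government spending $413 billion: reserves +$413B, deposits +$413B.
Totals: Δreserves = −$20B, Δdeposits = +$385B.
Δrequired reserves = 10% × +$385B = +$38.5B.
Δexcess reserves = Δreserves − Δrequired = −$20B − (+$38.5B) = -$58.5 billion.

-$58.5 billion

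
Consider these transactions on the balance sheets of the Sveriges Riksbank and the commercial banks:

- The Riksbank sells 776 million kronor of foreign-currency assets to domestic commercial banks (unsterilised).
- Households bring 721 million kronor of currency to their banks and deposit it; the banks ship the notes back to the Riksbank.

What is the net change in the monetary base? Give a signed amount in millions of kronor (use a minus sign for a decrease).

FX sale 776 million kronor: Riksbank balance sheet contracts → −776M.
Currency deposit 721 million kronor: just a shift between currency and reserves — both are base money → 0.
Net: −776 + 0 = -776 million.

-776 million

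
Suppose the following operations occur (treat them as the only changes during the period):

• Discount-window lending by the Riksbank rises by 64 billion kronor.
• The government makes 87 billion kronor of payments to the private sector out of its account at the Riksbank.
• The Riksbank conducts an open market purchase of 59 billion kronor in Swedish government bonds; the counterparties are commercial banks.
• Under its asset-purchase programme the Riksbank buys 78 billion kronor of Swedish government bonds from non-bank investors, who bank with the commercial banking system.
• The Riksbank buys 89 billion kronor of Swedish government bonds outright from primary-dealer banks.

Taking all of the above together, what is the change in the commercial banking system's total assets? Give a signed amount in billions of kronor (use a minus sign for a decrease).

Discount-window loan 64 billion kronor: bank balance sheets expand → +64B.
Government spending 87 billion kronor: bank balance sheets expand → +87B.
OMO purchase (from banks) 59 billion kronor: just an asset swap on bank balance sheets → 0.
Asset purchase (from non-banks) 78 billion kronor: bank balance sheets expand → +78B.
OMO purchase (from banks) 89 billion kronor: just an asset swap on bank balance sheets → 0.
Net: 64 + 87 + 0 + 78 + 0 = +229 billion.

+229 billion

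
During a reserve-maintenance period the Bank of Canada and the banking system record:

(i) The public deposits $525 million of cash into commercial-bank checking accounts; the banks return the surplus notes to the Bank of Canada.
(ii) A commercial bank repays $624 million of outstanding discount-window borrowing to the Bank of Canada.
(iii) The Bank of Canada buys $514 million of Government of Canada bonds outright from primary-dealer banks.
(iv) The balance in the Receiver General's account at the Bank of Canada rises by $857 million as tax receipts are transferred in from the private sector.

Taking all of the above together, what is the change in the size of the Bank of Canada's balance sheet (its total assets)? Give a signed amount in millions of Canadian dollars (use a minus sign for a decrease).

Currency deposit $525 million: only the composition of liabilities changes → 0.
Discount-window repayment $624 million: a Bank of Canada asset is shed → −$624M.
OMO purchase (from banks) $514 million: a Bank of Canada asset is acquired → +$514M.
Government account inflow $857 million: only the composition of liabilities changes → 0.
Net: 0 − 624 + 514 + 0 = -$110 million.

-$110 million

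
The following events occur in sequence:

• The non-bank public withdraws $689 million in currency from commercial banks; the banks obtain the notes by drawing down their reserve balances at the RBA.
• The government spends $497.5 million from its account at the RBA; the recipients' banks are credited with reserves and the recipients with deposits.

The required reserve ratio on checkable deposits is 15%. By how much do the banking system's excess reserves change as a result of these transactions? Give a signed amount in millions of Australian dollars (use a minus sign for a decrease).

-$162.775 million

Currency withdrawal $689 million: reserves −$689M, deposits −$689M.
Government spending $497.5 million: reserves +$497.5M, deposits +$497.5M.
Totals: Δreserves = −$191.5M, Δdeposits = −$191.5M.
Δrequired reserves = 15% × −$191.5M = −$28.725M.
Δexcess reserves = Δreserves − Δrequired = −$191.5M − (−$28.725M) = -$162.775 million.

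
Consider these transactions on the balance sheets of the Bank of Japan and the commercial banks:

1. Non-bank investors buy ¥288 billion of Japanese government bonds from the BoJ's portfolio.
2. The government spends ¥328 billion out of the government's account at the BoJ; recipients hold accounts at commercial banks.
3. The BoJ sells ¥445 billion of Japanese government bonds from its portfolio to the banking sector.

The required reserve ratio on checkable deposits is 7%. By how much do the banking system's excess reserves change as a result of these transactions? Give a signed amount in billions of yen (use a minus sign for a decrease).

-¥407.8 billion

Asset sale (to non-banks) ¥288 billion: reserves −¥288B, deposits −¥288B.
Government spending ¥328 billion: reserves +¥328B, deposits +¥328B.
OMO sale (to banks) ¥445 billion: reserves −¥445B, deposits 0.
Totals: Δreserves = −¥405B, Δdeposits = +¥40B.
Δrequired reserves = 7% × +¥40B = +¥2.8B.
Δexcess reserves = Δreserves − Δrequired = −¥405B − (+¥2.8B) = -¥407.8 billion.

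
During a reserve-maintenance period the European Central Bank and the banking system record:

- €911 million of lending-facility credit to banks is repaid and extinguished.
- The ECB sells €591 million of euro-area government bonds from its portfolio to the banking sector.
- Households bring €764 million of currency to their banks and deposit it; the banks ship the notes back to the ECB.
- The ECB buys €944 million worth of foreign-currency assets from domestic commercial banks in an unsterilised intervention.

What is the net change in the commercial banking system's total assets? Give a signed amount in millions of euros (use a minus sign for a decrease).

ECB balance sheet:
  Assets:      Securities −€591M, Loans to banks −€911M, Foreign assets +€944M
  Liabilities: Bank reserves +€206M, Currency in circulation −€764M
Commercial banking system:
  Assets:      Reserves at CB +€206M, Securities +€591M, Foreign assets −€944M
  Liabilities: Checkable deposits +€764M, Borrowings from CB −€911M
Change in total bank assets = -€147 million.

-€147 million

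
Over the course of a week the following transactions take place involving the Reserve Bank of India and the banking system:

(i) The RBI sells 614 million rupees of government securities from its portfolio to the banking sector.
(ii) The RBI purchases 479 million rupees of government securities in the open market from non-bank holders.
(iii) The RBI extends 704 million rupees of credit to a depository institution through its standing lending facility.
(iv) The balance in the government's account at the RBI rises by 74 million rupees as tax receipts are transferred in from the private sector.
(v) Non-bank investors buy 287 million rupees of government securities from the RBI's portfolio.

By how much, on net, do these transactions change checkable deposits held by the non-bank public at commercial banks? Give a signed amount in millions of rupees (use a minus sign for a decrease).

RBI balance sheet:
  Assets:      Securities −422M, Loans to banks +704M
  Liabilities: Bank reserves +208M, Government deposits +74M
Commercial banking system:
  Assets:      Reserves at CB +208M, Securities +614M
  Liabilities: Checkable deposits +118M, Borrowings from CB +704M
So the change in checkable deposits held by the non-bank public at commercial banks is +118 million.

+118 million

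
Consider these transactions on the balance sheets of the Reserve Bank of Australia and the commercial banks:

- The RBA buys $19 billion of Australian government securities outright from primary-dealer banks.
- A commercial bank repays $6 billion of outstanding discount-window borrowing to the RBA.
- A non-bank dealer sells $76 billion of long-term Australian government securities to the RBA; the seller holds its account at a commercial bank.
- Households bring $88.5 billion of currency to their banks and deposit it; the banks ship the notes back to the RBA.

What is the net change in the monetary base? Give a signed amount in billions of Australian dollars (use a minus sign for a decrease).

OMO purchase (from banks) $19 billion: RBA balance sheet expands → +$19B.
Discount-window repayment $6 billion: RBA balance sheet contracts → −$6B.
Asset purchase (from non-banks) $76 billion: RBA balance sheet expands → +$76B.
Currency deposit $88.5 billion: just a shift between currency and reserves — both are base money → 0.
Net: 19 − 6 + 76 + 0 = +$89 billion.

+$89 billion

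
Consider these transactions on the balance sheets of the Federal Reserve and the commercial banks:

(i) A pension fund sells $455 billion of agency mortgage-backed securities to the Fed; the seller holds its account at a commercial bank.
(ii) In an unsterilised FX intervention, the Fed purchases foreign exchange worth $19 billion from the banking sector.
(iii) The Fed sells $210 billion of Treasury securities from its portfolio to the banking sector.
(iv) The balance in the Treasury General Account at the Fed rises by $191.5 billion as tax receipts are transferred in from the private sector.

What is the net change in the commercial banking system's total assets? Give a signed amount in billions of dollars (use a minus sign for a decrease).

Asset purchase (from non-banks) $455 billion: bank balance sheets expand → +$455B.
FX purchase $19 billion: just an asset swap on bank balance sheets → 0.
OMO sale (to banks) $210 billion: just an asset swap on bank balance sheets → 0.
Government account inflow $191.5 billion: bank balance sheets shrink → −$191.5B.
Net: 455 + 0 + 0 − 191.5 = +$263.5 billion.

+$263.5 billion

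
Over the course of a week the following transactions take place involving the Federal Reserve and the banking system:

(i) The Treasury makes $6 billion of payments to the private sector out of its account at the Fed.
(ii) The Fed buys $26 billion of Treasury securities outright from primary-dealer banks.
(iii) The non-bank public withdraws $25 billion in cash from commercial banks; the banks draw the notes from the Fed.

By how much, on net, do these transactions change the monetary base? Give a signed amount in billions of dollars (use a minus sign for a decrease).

+$32 billion

Government spending $6 billion: a non-base liability converts back to reserves → +$6B.
OMO purchase (from banks) $26 billion: Fed balance sheet expands → +$26B.
Currency withdrawal $25 billion: just a shift between currency and reserves — both are base money → 0.
Net: 6 + 26 + 0 = +$32 billion.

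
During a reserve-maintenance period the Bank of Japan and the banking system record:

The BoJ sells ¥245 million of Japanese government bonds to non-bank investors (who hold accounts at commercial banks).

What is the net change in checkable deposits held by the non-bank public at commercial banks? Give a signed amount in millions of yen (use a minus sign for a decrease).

BoJ balance sheet:
  Assets:      Securities −¥245M
  Liabilities: Bank reserves −¥245M
Commercial banking system:
  Assets:      Reserves at CB −¥245M
  Liabilities: Checkable deposits −¥245M
So the change in checkable deposits held by the non-bank public at commercial banks is -¥245 million.

-¥245 million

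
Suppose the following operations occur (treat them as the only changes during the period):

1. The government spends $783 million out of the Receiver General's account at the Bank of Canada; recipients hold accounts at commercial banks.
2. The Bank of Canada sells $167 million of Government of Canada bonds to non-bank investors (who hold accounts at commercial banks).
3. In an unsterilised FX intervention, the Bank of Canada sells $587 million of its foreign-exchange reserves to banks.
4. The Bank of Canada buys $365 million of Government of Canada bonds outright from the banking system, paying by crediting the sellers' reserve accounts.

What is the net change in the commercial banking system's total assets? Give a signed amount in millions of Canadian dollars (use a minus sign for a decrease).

Government spending $783 million: bank balance sheets expand → +$783M.
Asset sale (to non-banks) $167 million: bank balance sheets shrink → −$167M.
FX sale $587 million: just an asset swap on bank balance sheets → 0.
OMO purchase (from banks) $365 million: just an asset swap on bank balance sheets → 0.
Net: 783 − 167 + 0 + 0 = +$616 million.

+$616 million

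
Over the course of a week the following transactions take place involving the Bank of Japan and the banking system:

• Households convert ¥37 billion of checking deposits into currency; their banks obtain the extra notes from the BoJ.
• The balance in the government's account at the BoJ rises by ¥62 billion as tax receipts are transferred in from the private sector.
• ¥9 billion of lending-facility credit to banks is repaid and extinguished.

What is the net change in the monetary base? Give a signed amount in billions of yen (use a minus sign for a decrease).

Currency withdrawal ¥37 billion: just a shift between currency and reserves — both are base money → 0.
Government account inflow ¥62 billion: reserves shift to a non-base liability → −¥62B.
Discount-window repayment ¥9 billion: BoJ balance sheet contracts → −¥9B.
Net: 0 − 62 − 9 = -¥71 billion.

-¥71 billion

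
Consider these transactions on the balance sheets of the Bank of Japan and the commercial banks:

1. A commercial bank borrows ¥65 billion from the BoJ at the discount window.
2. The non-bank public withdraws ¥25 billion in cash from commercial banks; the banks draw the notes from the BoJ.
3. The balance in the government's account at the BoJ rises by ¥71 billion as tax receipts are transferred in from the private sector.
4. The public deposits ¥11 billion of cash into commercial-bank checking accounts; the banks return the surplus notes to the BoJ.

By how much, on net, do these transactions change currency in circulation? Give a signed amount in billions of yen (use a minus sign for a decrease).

BoJ balance sheet:
  Assets:      Loans to banks +¥65B
  Liabilities: Bank reserves −¥20B, Currency in circulation +¥14B, Government deposits +¥71B
Commercial banking system:
  Assets:      Reserves at CB −¥20B
  Liabilities: Checkable deposits −¥85B, Borrowings from CB +¥65B
So the change in currency in circulation is +¥14 billion.

+¥14 billion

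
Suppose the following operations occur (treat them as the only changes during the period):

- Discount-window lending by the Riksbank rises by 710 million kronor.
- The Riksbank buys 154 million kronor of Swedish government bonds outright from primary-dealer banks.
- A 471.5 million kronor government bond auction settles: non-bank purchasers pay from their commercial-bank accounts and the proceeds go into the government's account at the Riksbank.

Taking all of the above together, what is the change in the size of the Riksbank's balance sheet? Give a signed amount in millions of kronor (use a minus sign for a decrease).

Discount-window loan 710 million kronor: a Riksbank asset is acquired → +710M.
OMO purchase (from banks) 154 million kronor: a Riksbank asset is acquired → +154M.
Government account inflow 471.5 million kronor: only the composition of liabilities changes → 0.
Net: 710 + 154 + 0 = +864 million.

+864 million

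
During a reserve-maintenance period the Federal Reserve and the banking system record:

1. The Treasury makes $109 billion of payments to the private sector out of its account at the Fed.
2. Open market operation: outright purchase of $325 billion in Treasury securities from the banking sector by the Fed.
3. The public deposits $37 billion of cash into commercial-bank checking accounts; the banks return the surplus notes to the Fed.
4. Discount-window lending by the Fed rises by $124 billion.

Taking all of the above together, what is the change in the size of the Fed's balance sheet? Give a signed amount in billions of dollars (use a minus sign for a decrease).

+$449 billion

Fed balance sheet:
  Assets:      Securities +$325B, Loans to banks +$124B
  Liabilities: Bank reserves +$595B, Currency in circulation −$37B, Government deposits −$109B
Change in total Fed assets = +$449 billion.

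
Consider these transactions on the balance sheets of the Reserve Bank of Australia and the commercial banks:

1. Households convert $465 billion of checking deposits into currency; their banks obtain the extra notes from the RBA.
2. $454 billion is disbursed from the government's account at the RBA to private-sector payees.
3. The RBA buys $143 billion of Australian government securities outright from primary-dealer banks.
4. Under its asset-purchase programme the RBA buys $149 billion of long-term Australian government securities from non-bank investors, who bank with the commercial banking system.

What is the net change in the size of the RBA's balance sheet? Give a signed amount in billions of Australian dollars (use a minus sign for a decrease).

RBA balance sheet:
  Assets:      Securities +$292B
  Liabilities: Bank reserves +$281B, Currency in circulation +$465B, Government deposits −$454B
Change in total RBA assets = +$292 billion.

+$292 billion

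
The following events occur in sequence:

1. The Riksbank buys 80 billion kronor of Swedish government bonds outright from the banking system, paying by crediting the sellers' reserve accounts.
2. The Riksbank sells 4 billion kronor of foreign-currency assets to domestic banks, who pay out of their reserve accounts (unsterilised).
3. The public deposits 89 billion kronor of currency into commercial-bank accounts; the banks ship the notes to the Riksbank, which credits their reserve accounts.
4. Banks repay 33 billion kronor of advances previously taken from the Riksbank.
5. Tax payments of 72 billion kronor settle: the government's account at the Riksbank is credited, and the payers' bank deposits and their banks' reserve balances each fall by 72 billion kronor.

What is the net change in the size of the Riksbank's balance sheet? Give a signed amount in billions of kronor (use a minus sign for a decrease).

Riksbank balance sheet:
  Assets:      Securities +80B, Loans to banks −33B, Foreign assets −4B
  Liabilities: Bank reserves +60B, Currency in circulation −89B, Government deposits +72B
Commercial banking system:
  Assets:      Reserves at CB +60B, Securities −80B, Foreign assets +4B
  Liabilities: Checkable deposits +17B, Borrowings from CB −33B
Change in total Riksbank assets = +43 billion.

+43 billion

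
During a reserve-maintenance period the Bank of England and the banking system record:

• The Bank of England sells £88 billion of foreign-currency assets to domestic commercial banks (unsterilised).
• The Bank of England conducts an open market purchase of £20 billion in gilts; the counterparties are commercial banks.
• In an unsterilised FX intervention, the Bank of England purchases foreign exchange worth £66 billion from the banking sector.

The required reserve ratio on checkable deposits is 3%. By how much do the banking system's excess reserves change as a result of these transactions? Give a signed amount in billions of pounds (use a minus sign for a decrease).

FX sale £88 billion: reserves −£88B, deposits 0.
OMO purchase (from banks) £20 billion: reserves +£20B, deposits 0.
FX purchase £66 billion: reserves +£66B, deposits 0.
Totals: Δreserves = −£2B, Δdeposits = 0.
Δrequired reserves = 3% × 0 = 0.
Δexcess reserves = Δreserves − Δrequired = −£2B − (0) = -£2 billion.

-£2 billion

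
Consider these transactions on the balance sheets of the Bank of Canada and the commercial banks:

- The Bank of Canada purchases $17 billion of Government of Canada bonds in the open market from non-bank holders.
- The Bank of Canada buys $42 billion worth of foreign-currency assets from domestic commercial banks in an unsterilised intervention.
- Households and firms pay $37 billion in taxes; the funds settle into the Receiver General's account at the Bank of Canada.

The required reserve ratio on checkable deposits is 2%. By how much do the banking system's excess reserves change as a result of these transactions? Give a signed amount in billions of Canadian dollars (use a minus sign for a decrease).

+$22.4 billion

Asset purchase (from non-banks) $17 billion: reserves +$17B, deposits +$17B.
FX purchase $42 billion: reserves +$42B, deposits 0.
Government account inflow $37 billion: reserves −$37B, deposits −$37B.
Totals: Δreserves = +$22B, Δdeposits = −$20B.
Δrequired reserves = 2% × −$20B = −$0.4B.
Δexcess reserves = Δreserves − Δrequired = +$22B − (−$0.4B) = +$22.4 billion.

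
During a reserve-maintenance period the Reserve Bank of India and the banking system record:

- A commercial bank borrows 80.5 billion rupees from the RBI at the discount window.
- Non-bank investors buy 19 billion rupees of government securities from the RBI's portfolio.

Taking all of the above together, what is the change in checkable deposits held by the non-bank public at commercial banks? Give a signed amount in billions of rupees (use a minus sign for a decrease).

-19 billion

Discount-window loan 80.5 billion rupees: the counterparty is a bank, so public deposits are unchanged → 0.
Asset sale (to non-banks) 19 billion rupees: non-bank counterparties' bank balances fall → −19B.
Net: 0 − 19 = -19 billion.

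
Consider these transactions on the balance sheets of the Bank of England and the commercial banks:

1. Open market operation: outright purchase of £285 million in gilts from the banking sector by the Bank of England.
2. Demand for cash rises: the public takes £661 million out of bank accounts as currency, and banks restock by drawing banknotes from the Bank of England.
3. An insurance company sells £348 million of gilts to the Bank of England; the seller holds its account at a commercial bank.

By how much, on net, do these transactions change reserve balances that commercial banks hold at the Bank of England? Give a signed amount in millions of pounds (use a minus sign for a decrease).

-£28 million

Bank of England balance sheet:
  Assets:      Securities +£633M
  Liabilities: Bank reserves −£28M, Currency in circulation +£661M
Commercial banking system:
  Assets:      Reserves at CB −£28M, Securities −£285M
  Liabilities: Checkable deposits −£313M
So the change in reserve balances that commercial banks hold at the Bank of England is -£28 million.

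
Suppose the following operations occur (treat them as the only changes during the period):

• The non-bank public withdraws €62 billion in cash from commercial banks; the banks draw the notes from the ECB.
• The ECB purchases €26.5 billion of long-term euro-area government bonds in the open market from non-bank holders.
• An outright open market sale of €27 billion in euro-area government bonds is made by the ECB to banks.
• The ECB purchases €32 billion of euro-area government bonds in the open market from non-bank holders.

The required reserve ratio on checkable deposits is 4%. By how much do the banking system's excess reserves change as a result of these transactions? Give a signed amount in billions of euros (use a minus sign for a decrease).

-€30.36 billion

Currency withdrawal €62 billion: reserves −€62B, deposits −€62B.
Asset purchase (from non-banks) €26.5 billion: reserves +€26.5B, deposits +€26.5B.
OMO sale (to banks) €27 billion: reserves −€27B, deposits 0.
Asset purchase (from non-banks) €32 billion: reserves +€32B, deposits +€32B.
Totals: Δreserves = −€30.5B, Δdeposits = −€3.5B.
Δrequired reserves = 4% × −€3.5B = −€0.14B.
Δexcess reserves = Δreserves − Δrequired = −€30.5B − (−€0.14B) = -€30.36 billion.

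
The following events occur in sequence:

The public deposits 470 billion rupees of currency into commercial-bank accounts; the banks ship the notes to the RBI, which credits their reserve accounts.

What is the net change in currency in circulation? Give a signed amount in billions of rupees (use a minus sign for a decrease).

RBI balance sheet:
  Assets:      no change
  Liabilities: Bank reserves +470B, Currency in circulation −470B
Commercial banking system:
  Assets:      Reserves at CB +470B
  Liabilities: Checkable deposits +470B
So the change in currency in circulation is -470 billion.

-470 billion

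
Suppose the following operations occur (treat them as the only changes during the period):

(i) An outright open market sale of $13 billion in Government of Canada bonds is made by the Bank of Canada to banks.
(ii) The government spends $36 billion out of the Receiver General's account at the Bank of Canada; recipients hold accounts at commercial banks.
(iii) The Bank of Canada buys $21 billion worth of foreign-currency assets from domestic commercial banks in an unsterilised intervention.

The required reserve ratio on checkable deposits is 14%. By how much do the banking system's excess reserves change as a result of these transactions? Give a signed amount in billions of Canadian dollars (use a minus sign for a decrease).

OMO sale (to banks) $13 billion: reserves −$13B, deposits 0.
Government spending $36 billion: reserves +$36B, deposits +$36B.
FX purchase $21 billion: reserves +$21B, deposits 0.
Totals: Δreserves = +$44B, Δdeposits = +$36B.
Δrequired reserves = 14% × +$36B = +$5.04B.
Δexcess reserves = Δreserves − Δrequired = +$44B − (+$5.04B) = +$38.96 billion.

+$38.96 billion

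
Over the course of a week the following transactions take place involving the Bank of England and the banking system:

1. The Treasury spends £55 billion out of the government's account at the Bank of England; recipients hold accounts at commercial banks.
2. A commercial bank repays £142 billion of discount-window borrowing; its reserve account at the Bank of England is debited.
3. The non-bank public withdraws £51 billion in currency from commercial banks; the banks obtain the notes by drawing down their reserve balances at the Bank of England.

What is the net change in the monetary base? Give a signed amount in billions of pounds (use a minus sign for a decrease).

Government spending £55 billion: a non-base liability converts back to reserves → +£55B.
Discount-window repayment £142 billion: Bank of England balance sheet contracts → −£142B.
Currency withdrawal £51 billion: just a shift between currency and reserves — both are base money → 0.
Net: 55 − 142 + 0 = -£87 billion.

-£87 billion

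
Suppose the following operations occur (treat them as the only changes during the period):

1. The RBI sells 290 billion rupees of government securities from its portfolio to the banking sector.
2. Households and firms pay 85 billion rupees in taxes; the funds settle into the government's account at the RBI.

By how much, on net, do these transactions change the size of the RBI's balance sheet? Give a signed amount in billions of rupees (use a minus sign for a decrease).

OMO sale (to banks) 290 billion rupees: an RBI asset is shed → −290B.
Government account inflow 85 billion rupees: only the composition of liabilities changes → 0.
Net: −290 + 0 = -290 billion.

-290 billion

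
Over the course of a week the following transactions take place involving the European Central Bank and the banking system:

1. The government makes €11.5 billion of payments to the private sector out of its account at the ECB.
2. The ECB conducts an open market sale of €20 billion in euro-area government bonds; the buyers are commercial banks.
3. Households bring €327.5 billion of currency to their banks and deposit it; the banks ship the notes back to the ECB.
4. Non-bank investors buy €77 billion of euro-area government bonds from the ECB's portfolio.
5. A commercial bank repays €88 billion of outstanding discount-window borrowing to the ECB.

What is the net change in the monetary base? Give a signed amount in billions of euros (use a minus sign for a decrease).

Government spending €11.5 billion: a non-base liability converts back to reserves → +€11.5B.
OMO sale (to banks) €20 billion: ECB balance sheet contracts → −€20B.
Currency deposit €327.5 billion: just a shift between currency and reserves — both are base money → 0.
Asset sale (to non-banks) €77 billion: ECB balance sheet contracts → −€77B.
Discount-window repayment €88 billion: ECB balance sheet contracts → −€88B.
Net: 11.5 − 20 + 0 − 77 − 88 = -€173.5 billion.

-€173.5 billion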